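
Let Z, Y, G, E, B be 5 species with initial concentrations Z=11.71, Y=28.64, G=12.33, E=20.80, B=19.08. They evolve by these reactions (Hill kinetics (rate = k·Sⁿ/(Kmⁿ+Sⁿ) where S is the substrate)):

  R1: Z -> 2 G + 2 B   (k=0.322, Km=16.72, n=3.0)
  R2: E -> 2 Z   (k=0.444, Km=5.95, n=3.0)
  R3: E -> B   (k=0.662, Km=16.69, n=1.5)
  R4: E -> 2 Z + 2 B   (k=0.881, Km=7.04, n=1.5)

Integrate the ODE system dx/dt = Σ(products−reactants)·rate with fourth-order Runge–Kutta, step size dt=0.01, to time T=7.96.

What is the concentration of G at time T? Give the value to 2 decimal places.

G at T = 15.40

RK4 with dt=0.01: 796 steps to T=7.96. Trajectory (selected grid times):
t=0.00: Z=11.71 Y=28.64 G=12.33 E=20.80 B=19.08
t=0.88: Z=13.67 Y=28.64 G=12.50 E=19.45 B=20.87
t=1.77: Z=15.60 Y=28.64 G=12.73 E=18.10 B=22.69
t=2.65: Z=17.44 Y=28.64 G=13.01 E=16.81 B=24.51
t=3.54: Z=19.25 Y=28.64 G=13.34 E=15.54 B=26.34
t=4.42: Z=20.98 Y=28.64 G=13.70 E=14.32 B=28.14
t=5.31: Z=22.66 Y=28.64 G=14.09 E=13.13 B=29.93
t=6.19: Z=24.25 Y=28.64 G=14.51 E=12.00 B=31.67
t=7.08: Z=25.78 Y=28.64 G=14.95 E=10.91 B=33.38
t=7.96: Z=27.20 Y=28.64 G=15.40 E=9.89 B=35.02
Read off G at T=7.96: 15.40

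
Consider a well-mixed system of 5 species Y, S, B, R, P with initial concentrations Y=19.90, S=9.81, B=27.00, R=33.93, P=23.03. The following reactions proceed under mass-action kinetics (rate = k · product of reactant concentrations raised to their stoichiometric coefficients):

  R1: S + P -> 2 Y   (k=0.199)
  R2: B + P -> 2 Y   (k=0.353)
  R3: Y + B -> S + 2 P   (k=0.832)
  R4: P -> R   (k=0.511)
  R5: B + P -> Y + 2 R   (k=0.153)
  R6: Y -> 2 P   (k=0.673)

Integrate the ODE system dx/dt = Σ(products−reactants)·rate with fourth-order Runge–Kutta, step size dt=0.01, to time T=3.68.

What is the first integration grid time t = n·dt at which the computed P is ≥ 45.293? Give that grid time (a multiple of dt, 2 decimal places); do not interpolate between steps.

Threshold first reached at t = 0.55

RK4 with dt=0.01: 368 steps to T=3.68. Trajectory (selected grid times):
t=0.00: Y=19.90 S=9.81 B=27.00 R=33.93 P=23.03
t=0.41: Y=57.43 S=1.74 B=0.00 R=47.95 P=39.16
t=0.54: Y=54.81 S=0.59 B=0.00 R=50.75 P=45.06
t=0.55: Y=54.55 S=0.54 B=0.00 R=50.98 P=45.51
t=0.82: Y=46.37 S=0.03 B=0.00 R=58.04 P=56.31
t=1.23: Y=35.24 S=0.00 B=0.00 R=70.97 P=65.74
t=1.64: Y=26.74 S=0.00 B=0.00 R=85.13 P=68.57
t=2.04: Y=20.43 S=0.00 B=0.00 R=99.06 P=67.26
t=2.45: Y=15.51 S=0.00 B=0.00 R=112.78 P=63.40
t=2.86: Y=11.77 S=0.00 B=0.00 R=125.53 P=58.13
t=3.27: Y=8.93 S=0.00 B=0.00 R=137.10 P=52.23
t=3.68: Y=6.78 S=0.00 B=0.00 R=147.41 P=46.23
P(0.54)=45.059 < 45.293 but P(0.55)=45.513 ≥ 45.293, so the first grid time is t=0.55.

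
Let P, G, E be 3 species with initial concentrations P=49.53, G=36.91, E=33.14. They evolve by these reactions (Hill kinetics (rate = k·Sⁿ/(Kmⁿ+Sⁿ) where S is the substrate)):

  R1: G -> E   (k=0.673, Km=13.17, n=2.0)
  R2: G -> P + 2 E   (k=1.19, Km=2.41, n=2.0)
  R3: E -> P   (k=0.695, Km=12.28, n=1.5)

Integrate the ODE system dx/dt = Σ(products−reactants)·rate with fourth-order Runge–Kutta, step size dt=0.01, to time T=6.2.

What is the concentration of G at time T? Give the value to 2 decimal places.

G at T = 26.04

RK4 with dt=0.01: 620 steps to T=6.2. Trajectory (selected grid times):
t=0.00: P=49.53 G=36.91 E=33.14
t=0.69: P=50.74 G=35.68 E=34.79
t=1.38: P=51.96 G=34.46 E=36.43
t=2.07: P=53.18 G=33.24 E=38.07
t=2.76: P=54.40 G=32.02 E=39.69
t=3.44: P=55.61 G=30.83 E=41.29
t=4.13: P=56.84 G=29.62 E=42.89
t=4.82: P=58.07 G=28.42 E=44.49
t=5.51: P=59.31 G=27.23 E=46.08
t=6.20: P=60.55 G=26.04 E=47.66
Read off G at T=6.2: 26.04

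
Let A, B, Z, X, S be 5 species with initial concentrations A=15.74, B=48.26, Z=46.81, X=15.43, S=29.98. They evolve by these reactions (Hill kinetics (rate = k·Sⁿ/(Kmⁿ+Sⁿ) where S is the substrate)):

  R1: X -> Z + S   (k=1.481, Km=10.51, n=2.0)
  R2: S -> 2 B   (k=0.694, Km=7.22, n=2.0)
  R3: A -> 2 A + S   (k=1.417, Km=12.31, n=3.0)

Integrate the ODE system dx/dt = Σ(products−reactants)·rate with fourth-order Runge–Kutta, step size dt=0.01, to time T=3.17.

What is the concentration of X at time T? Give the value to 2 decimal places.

RK4 with dt=0.01: 317 steps to T=3.17. Trajectory (selected grid times):
t=0.00: A=15.74 B=48.26 Z=46.81 X=15.43 S=29.98
t=0.35: A=16.08 B=48.72 Z=47.16 X=15.08 S=30.44
t=0.70: A=16.42 B=49.18 Z=47.51 X=14.73 S=30.90
t=1.06: A=16.79 B=49.65 Z=47.86 X=14.38 S=31.38
t=1.41: A=17.15 B=50.12 Z=48.19 X=14.05 S=31.84
t=1.76: A=17.51 B=50.58 Z=48.52 X=13.72 S=32.30
t=2.11: A=17.88 B=51.04 Z=48.85 X=13.39 S=32.77
t=2.47: A=18.27 B=51.52 Z=49.17 X=13.07 S=33.24
t=2.82: A=18.65 B=51.98 Z=49.49 X=12.75 S=33.71
t=3.17: A=19.04 B=52.45 Z=49.79 X=12.45 S=34.17
Read off X at T=3.17: 12.45

X at T = 12.45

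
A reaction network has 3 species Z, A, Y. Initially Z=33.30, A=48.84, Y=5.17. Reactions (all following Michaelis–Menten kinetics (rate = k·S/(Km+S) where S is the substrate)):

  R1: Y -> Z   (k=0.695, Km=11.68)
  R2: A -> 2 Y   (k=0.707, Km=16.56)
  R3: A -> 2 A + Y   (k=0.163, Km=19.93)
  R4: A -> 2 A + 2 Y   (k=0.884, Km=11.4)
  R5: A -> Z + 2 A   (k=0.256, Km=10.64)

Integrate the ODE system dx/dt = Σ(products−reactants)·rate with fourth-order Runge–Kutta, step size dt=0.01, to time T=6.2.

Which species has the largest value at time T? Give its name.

Dominant species at T: A

RK4 with dt=0.01: 620 steps to T=6.2. Trajectory (selected grid times):
t=0.00: Z=33.30 A=48.84 Y=5.17
t=0.69: Z=33.61 A=49.20 Y=6.81
t=1.38: Z=33.94 A=49.55 Y=8.42
t=2.07: Z=34.30 A=49.91 Y=10.01
t=2.76: Z=34.67 A=50.26 Y=11.59
t=3.44: Z=35.06 A=50.62 Y=13.13
t=4.13: Z=35.47 A=50.97 Y=14.68
t=4.82: Z=35.89 A=51.33 Y=16.23
t=5.51: Z=36.32 A=51.69 Y=17.76
t=6.20: Z=36.76 A=52.05 Y=19.29
At T=6.2: Z=36.76 A=52.05 Y=19.29; the largest is A.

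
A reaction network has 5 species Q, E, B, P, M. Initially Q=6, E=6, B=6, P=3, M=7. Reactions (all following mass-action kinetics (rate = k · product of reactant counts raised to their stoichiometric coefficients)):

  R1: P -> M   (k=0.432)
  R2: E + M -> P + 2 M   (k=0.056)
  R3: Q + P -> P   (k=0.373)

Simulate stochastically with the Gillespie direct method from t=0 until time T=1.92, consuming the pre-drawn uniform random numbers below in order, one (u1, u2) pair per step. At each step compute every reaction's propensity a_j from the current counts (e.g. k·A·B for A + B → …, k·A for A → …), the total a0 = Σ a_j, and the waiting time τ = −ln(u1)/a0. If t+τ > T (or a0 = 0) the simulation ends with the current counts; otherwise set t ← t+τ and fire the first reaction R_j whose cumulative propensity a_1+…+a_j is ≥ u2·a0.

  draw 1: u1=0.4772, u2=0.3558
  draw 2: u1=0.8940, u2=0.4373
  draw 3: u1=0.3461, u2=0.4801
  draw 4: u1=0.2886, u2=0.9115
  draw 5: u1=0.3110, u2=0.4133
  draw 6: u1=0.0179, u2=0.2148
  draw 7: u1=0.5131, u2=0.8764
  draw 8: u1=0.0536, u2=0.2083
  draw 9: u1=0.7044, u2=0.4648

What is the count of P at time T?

t=0.000: Q=6 E=6 B=6 P=3 M=7
Draw 1: a1=1.296, a2=2.352, a3=6.714, a0=10.362; τ=−ln(0.4772)/10.362=0.071 → t=0.071; u2·a0=0.3558·10.362=3.687; a1+a2=3.648 < 3.687 ≤ a1+…+a3=10.362 → R3 fires; Q=5 E=6 B=6 P=3 M=7
Draw 2: a1=1.296, a2=2.352, a3=5.595, a0=9.243; τ=−ln(0.8940)/9.243=0.012 → t=0.084; u2·a0=0.4373·9.243=4.042; a1+a2=3.648 < 4.042 ≤ a1+…+a3=9.243 → R3 fires; Q=4 E=6 B=6 P=3 M=7
Draw 3: a1=1.296, a2=2.352, a3=4.476, a0=8.124; τ=−ln(0.3461)/8.124=0.131 → t=0.214; u2·a0=0.4801·8.124=3.900; a1+a2=3.648 < 3.900 ≤ a1+…+a3=8.124 → R3 fires; Q=3 E=6 B=6 P=3 M=7
Draw 4: a1=1.296, a2=2.352, a3=3.357, a0=7.005; τ=−ln(0.2886)/7.005=0.177 → t=0.392; u2·a0=0.9115·7.005=6.385; a1+a2=3.648 < 6.385 ≤ a1+…+a3=7.005 → R3 fires; Q=2 E=6 B=6 P=3 M=7
Draw 5: a1=1.296, a2=2.352, a3=2.238, a0=5.886; τ=−ln(0.3110)/5.886=0.198 → t=0.590; u2·a0=0.4133·5.886=2.433; a1=1.296 < 2.433 ≤ a1+a2=3.648 → R2 fires; Q=2 E=5 B=6 P=4 M=8
Draw 6: a1=1.728, a2=2.240, a3=2.984, a0=6.952; τ=−ln(0.0179)/6.952=0.579 → t=1.169; u2·a0=0.2148·6.952=1.493 ≤ a1=1.728 → R1 fires; Q=2 E=5 B=6 P=3 M=9
Draw 7: a1=1.296, a2=2.520, a3=2.238, a0=6.054; τ=−ln(0.5131)/6.054=0.110 → t=1.279; u2·a0=0.8764·6.054=5.306; a1+a2=3.816 < 5.306 ≤ a1+…+a3=6.054 → R3 fires; Q=1 E=5 B=6 P=3 M=9
Draw 8: a1=1.296, a2=2.520, a3=1.119, a0=4.935; τ=−ln(0.0536)/4.935=0.593 → t=1.872; u2·a0=0.2083·4.935=1.028 ≤ a1=1.296 → R1 fires; Q=1 E=5 B=6 P=2 M=10
Draw 9: a1=0.864, a2=2.800, a3=0.746, a0=4.410; τ=−ln(0.7044)/4.410=0.079 → t=1.951 > T=1.92: stop.
Read off P at T=1.92: 2

P at T = 2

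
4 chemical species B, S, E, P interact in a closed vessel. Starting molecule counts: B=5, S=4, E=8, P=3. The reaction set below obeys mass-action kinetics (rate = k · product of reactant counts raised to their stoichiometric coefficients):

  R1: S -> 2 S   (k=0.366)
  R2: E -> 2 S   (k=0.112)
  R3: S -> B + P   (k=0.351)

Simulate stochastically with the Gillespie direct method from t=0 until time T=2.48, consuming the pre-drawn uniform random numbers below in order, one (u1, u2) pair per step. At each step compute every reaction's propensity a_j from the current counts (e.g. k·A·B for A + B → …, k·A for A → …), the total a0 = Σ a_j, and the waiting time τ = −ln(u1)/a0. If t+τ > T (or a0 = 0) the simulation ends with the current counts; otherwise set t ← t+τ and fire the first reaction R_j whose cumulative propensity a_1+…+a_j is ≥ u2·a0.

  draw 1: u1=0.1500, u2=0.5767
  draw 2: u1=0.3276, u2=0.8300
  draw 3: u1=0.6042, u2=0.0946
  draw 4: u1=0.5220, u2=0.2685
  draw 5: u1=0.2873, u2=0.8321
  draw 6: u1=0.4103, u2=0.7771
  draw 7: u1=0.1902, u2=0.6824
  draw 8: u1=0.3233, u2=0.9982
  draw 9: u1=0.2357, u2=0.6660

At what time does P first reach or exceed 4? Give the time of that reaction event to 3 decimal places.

t=0.000: B=5 S=4 E=8 P=3
Draw 1: a1=1.464, a2=0.896, a3=1.404, a0=3.764; τ=−ln(0.1500)/3.764=0.504 → t=0.504; u2·a0=0.5767·3.764=2.171; a1=1.464 < 2.171 ≤ a1+a2=2.360 → R2 fires; B=5 S=6 E=7 P=3
Draw 2: a1=2.196, a2=0.784, a3=2.106, a0=5.086; τ=−ln(0.3276)/5.086=0.219 → t=0.723; u2·a0=0.8300·5.086=4.221; a1+a2=2.980 < 4.221 ≤ a1+…+a3=5.086 → R3 fires; B=6 S=5 E=7 P=4
Draw 3: a1=1.830, a2=0.784, a3=1.755, a0=4.369; τ=−ln(0.6042)/4.369=0.115 → t=0.839; u2·a0=0.0946·4.369=0.413 ≤ a1=1.830 → R1 fires; B=6 S=6 E=7 P=4
Draw 4: a1=2.196, a2=0.784, a3=2.106, a0=5.086; τ=−ln(0.5220)/5.086=0.128 → t=0.967; u2·a0=0.2685·5.086=1.366 ≤ a1=2.196 → R1 fires; B=6 S=7 E=7 P=4
Draw 5: a1=2.562, a2=0.784, a3=2.457, a0=5.803; τ=−ln(0.2873)/5.803=0.215 → t=1.182; u2·a0=0.8321·5.803=4.829; a1+a2=3.346 < 4.829 ≤ a1+…+a3=5.803 → R3 fires; B=7 S=6 E=7 P=5
Draw 6: a1=2.196, a2=0.784, a3=2.106, a0=5.086; τ=−ln(0.4103)/5.086=0.175 → t=1.357; u2·a0=0.7771·5.086=3.952; a1+a2=2.980 < 3.952 ≤ a1+…+a3=5.086 → R3 fires; B=8 S=5 E=7 P=6
Draw 7: a1=1.830, a2=0.784, a3=1.755, a0=4.369; τ=−ln(0.1902)/4.369=0.380 → t=1.737; u2·a0=0.6824·4.369=2.981; a1+a2=2.614 < 2.981 ≤ a1+…+a3=4.369 → R3 fires; B=9 S=4 E=7 P=7
Draw 8: a1=1.464, a2=0.784, a3=1.404, a0=3.652; τ=−ln(0.3233)/3.652=0.309 → t=2.046; u2·a0=0.9982·3.652=3.645; a1+a2=2.248 < 3.645 ≤ a1+…+a3=3.652 → R3 fires; B=10 S=3 E=7 P=8
Draw 9: a1=1.098, a2=0.784, a3=1.053, a0=2.935; τ=−ln(0.2357)/2.935=0.492 → t=2.538 > T=2.48: stop.
P first becomes ≥ 4 when it reaches 4 at the event at t=0.723.

Threshold first reached at t = 0.723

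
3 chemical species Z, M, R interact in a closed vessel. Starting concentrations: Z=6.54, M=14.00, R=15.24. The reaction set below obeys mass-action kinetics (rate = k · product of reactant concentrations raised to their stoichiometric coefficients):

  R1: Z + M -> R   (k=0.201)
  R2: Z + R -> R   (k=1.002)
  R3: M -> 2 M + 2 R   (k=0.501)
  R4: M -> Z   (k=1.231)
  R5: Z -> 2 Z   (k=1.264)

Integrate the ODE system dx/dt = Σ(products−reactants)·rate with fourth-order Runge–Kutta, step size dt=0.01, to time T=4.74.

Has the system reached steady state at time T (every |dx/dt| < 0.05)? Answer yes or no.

RK4 with dt=0.01: 474 steps to T=4.74. Trajectory (selected grid times):
t=0.00: Z=6.54 M=14.00 R=15.24
t=0.53: Z=0.47 M=8.29 R=22.47
t=1.05: Z=0.27 M=5.47 R=26.25
t=1.58: Z=0.16 M=3.63 R=28.74
t=2.11: Z=0.10 M=2.43 R=30.37
t=2.63: Z=0.07 M=1.65 R=31.43
t=3.16: Z=0.05 M=1.11 R=32.17
t=3.69: Z=0.03 M=0.75 R=32.66
t=4.21: Z=0.02 M=0.51 R=32.99
t=4.74: Z=0.01 M=0.35 R=33.21
Rates at T: R1=0.0010, R2=0.4552, R3=0.1745, R4=0.4288, R5=0.0173
dx/dt at T (Σ net stoichiometry × rate): Z=-0.0102, M=-0.2552, R=+0.3500
Largest |dx/dt| is |+0.3500| (R) ≥ 0.05 → not steady.

Steady state at T: no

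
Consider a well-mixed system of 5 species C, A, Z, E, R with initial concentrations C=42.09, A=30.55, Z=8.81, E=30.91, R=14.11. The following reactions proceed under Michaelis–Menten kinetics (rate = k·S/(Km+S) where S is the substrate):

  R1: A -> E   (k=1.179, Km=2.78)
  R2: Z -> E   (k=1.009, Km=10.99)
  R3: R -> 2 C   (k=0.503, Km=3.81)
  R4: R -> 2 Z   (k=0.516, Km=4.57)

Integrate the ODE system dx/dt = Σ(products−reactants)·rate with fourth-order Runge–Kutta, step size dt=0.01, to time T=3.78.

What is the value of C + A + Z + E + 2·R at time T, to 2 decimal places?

Check how each reaction changes W = C + A + Z + E + 2·R (weight of products minus weight of reactants):
R1: A -> E: (1·1) − (1·1) = 1 − 1 = 0
R2: Z -> E: (1·1) − (1·1) = 1 − 1 = 0
R3: R -> 2 C: (1·2) − (2·1) = 2 − 2 = 0
R4: R -> 2 Z: (1·2) − (2·1) = 2 − 2 = 0
Every reaction leaves W unchanged, so W is conserved and no simulation is needed: W(T) = W(0) = 42.09 + 30.55 + 8.81 + 30.91 + 2·14.11 = 140.58

Value at T = 140.58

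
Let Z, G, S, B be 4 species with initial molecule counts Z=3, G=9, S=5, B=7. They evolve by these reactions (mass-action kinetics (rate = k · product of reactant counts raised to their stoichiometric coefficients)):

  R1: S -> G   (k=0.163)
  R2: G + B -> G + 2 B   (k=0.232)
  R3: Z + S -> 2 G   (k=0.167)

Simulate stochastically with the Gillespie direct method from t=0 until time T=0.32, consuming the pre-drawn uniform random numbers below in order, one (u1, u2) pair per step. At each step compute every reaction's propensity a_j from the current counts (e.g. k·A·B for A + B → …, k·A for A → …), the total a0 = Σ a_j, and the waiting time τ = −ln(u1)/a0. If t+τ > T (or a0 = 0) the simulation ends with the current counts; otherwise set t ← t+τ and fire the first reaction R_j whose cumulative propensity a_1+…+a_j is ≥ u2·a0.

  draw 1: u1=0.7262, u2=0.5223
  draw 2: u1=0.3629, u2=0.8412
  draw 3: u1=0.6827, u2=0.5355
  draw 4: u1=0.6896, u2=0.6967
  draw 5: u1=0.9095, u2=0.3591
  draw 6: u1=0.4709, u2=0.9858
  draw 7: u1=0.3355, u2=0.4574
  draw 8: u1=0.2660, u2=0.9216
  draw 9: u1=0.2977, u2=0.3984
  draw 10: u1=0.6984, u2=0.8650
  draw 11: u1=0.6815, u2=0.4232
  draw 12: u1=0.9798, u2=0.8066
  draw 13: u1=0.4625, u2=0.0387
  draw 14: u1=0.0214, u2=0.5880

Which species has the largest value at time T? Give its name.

Dominant species at T: B

t=0.000: Z=3 G=9 S=5 B=7
Draw 1: a1=0.815, a2=14.616, a3=2.505, a0=17.936; τ=−ln(0.7262)/17.936=0.018 → t=0.018; u2·a0=0.5223·17.936=9.368; a1=0.815 < 9.368 ≤ a1+a2=15.431 → R2 fires; Z=3 G=9 S=5 B=8
Draw 2: a1=0.815, a2=16.704, a3=2.505, a0=20.024; τ=−ln(0.3629)/20.024=0.051 → t=0.068; u2·a0=0.8412·20.024=16.844; a1=0.815 < 16.844 ≤ a1+a2=17.519 → R2 fires; Z=3 G=9 S=5 B=9
Draw 3: a1=0.815, a2=18.792, a3=2.505, a0=22.112; τ=−ln(0.6827)/22.112=0.017 → t=0.086; u2·a0=0.5355·22.112=11.841; a1=0.815 < 11.841 ≤ a1+a2=19.607 → R2 fires; Z=3 G=9 S=5 B=10
Draw 4: a1=0.815, a2=20.880, a3=2.505, a0=24.200; τ=−ln(0.6896)/24.200=0.015 → t=0.101; u2·a0=0.6967·24.200=16.860; a1=0.815 < 16.860 ≤ a1+a2=21.695 → R2 fires; Z=3 G=9 S=5 B=11
Draw 5: a1=0.815, a2=22.968, a3=2.505, a0=26.288; τ=−ln(0.9095)/26.288=0.004 → t=0.105; u2·a0=0.3591·26.288=9.440; a1=0.815 < 9.440 ≤ a1+a2=23.783 → R2 fires; Z=3 G=9 S=5 B=12
Draw 6: a1=0.815, a2=25.056, a3=2.505, a0=28.376; τ=−ln(0.4709)/28.376=0.027 → t=0.131; u2·a0=0.9858·28.376=27.973; a1+a2=25.871 < 27.973 ≤ a1+…+a3=28.376 → R3 fires; Z=2 G=11 S=4 B=12
Draw 7: a1=0.652, a2=30.624, a3=1.336, a0=32.612; τ=−ln(0.3355)/32.612=0.033 → t=0.165; u2·a0=0.4574·32.612=14.917; a1=0.652 < 14.917 ≤ a1+a2=31.276 → R2 fires; Z=2 G=11 S=4 B=13
Draw 8: a1=0.652, a2=33.176, a3=1.336, a0=35.164; τ=−ln(0.2660)/35.164=0.038 → t=0.202; u2·a0=0.9216·35.164=32.407; a1=0.652 < 32.407 ≤ a1+a2=33.828 → R2 fires; Z=2 G=11 S=4 B=14
Draw 9: a1=0.652, a2=35.728, a3=1.336, a0=37.716; τ=−ln(0.2977)/37.716=0.032 → t=0.235; u2·a0=0.3984·37.716=15.026; a1=0.652 < 15.026 ≤ a1+a2=36.380 → R2 fires; Z=2 G=11 S=4 B=15
Draw 10: a1=0.652, a2=38.280, a3=1.336, a0=40.268; τ=−ln(0.6984)/40.268=0.009 → t=0.243; u2·a0=0.8650·40.268=34.832; a1=0.652 < 34.832 ≤ a1+a2=38.932 → R2 fires; Z=2 G=11 S=4 B=16
Draw 11: a1=0.652, a2=40.832, a3=1.336, a0=42.820; τ=−ln(0.6815)/42.820=0.009 → t=0.252; u2·a0=0.4232·42.820=18.121; a1=0.652 < 18.121 ≤ a1+a2=41.484 → R2 fires; Z=2 G=11 S=4 B=17
Draw 12: a1=0.652, a2=43.384, a3=1.336, a0=45.372; τ=−ln(0.9798)/45.372=0.000 → t=0.253; u2·a0=0.8066·45.372=36.597; a1=0.652 < 36.597 ≤ a1+a2=44.036 → R2 fires; Z=2 G=11 S=4 B=18
Draw 13: a1=0.652, a2=45.936, a3=1.336, a0=47.924; τ=−ln(0.4625)/47.924=0.016 → t=0.269; u2·a0=0.0387·47.924=1.855; a1=0.652 < 1.855 ≤ a1+a2=46.588 → R2 fires; Z=2 G=11 S=4 B=19
Draw 14: a1=0.652, a2=48.488, a3=1.336, a0=50.476; τ=−ln(0.0214)/50.476=0.076 → t=0.345 > T=0.32: stop.
At T=0.32: Z=2 G=11 S=4 B=19; the largest is B.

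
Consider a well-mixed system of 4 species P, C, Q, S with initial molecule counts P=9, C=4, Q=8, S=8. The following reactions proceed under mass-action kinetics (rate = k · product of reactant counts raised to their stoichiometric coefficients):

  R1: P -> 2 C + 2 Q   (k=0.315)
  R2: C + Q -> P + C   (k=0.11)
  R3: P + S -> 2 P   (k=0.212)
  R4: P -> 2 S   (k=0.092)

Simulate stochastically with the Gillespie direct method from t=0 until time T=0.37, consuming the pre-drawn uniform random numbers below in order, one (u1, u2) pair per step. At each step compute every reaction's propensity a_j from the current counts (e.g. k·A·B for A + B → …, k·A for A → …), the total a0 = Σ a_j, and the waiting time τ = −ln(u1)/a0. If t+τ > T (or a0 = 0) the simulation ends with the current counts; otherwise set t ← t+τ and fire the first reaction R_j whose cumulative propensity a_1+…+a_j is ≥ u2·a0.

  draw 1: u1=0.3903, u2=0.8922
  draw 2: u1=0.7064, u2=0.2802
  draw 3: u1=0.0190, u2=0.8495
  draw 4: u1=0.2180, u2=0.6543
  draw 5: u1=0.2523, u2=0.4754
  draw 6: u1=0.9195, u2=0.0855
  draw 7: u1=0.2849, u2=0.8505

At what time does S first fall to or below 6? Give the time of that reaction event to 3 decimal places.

Threshold first reached at t = 0.223

t=0.000: P=9 C=4 Q=8 S=8
Draw 1: a1=2.835, a2=3.520, a3=15.264, a4=0.828, a0=22.447; τ=−ln(0.3903)/22.447=0.042 → t=0.042; u2·a0=0.8922·22.447=20.027; a1+a2=6.355 < 20.027 ≤ a1+…+a3=21.619 → R3 fires; P=10 C=4 Q=8 S=7
Draw 2: a1=3.150, a2=3.520, a3=14.840, a4=0.920, a0=22.430; τ=−ln(0.7064)/22.430=0.015 → t=0.057; u2·a0=0.2802·22.430=6.285; a1=3.150 < 6.285 ≤ a1+a2=6.670 → R2 fires; P=11 C=4 Q=7 S=7
Draw 3: a1=3.465, a2=3.080, a3=16.324, a4=1.012, a0=23.881; τ=−ln(0.0190)/23.881=0.166 → t=0.223; u2·a0=0.8495·23.881=20.287; a1+a2=6.545 < 20.287 ≤ a1+…+a3=22.869 → R3 fires; P=12 C=4 Q=7 S=6
Draw 4: a1=3.780, a2=3.080, a3=15.264, a4=1.104, a0=23.228; τ=−ln(0.2180)/23.228=0.066 → t=0.289; u2·a0=0.6543·23.228=15.198; a1+a2=6.860 < 15.198 ≤ a1+…+a3=22.124 → R3 fires; P=13 C=4 Q=7 S=5
Draw 5: a1=4.095, a2=3.080, a3=13.780, a4=1.196, a0=22.151; τ=−ln(0.2523)/22.151=0.062 → t=0.351; u2·a0=0.4754·22.151=10.531; a1+a2=7.175 < 10.531 ≤ a1+…+a3=20.955 → R3 fires; P=14 C=4 Q=7 S=4
Draw 6: a1=4.410, a2=3.080, a3=11.872, a4=1.288, a0=20.650; τ=−ln(0.9195)/20.650=0.004 → t=0.355; u2·a0=0.0855·20.650=1.766 ≤ a1=4.410 → R1 fires; P=13 C=6 Q=9 S=4
Draw 7: a1=4.095, a2=5.940, a3=11.024, a4=1.196, a0=22.255; τ=−ln(0.2849)/22.255=0.056 → t=0.412 > T=0.37: stop.
S first becomes ≤ 6 when it reaches 6 at the event at t=0.223.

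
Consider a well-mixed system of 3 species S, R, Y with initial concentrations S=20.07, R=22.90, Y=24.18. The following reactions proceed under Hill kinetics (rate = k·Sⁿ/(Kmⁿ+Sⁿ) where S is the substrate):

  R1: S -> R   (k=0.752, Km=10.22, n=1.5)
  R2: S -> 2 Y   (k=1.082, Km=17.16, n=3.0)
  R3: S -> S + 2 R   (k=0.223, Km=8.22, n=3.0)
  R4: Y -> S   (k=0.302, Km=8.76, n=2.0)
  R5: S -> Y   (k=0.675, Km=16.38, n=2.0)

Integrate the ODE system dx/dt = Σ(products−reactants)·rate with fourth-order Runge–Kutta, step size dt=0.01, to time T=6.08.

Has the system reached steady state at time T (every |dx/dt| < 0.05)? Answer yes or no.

RK4 with dt=0.01: 608 steps to T=6.08. Trajectory (selected grid times):
t=0.00: S=20.07 R=22.90 Y=24.18
t=0.68: S=19.17 R=23.55 Y=25.15
t=1.35: S=18.33 R=24.19 Y=26.04
t=2.03: S=17.51 R=24.82 Y=26.89
t=2.70: S=16.75 R=25.44 Y=27.67
t=3.38: S=16.02 R=26.05 Y=28.40
t=4.05: S=15.35 R=26.64 Y=29.05
t=4.73: S=14.71 R=27.23 Y=29.67
t=5.40: S=14.11 R=27.80 Y=30.22
t=6.08: S=13.54 R=28.36 Y=30.72
Rates at T: R1=0.4542, R2=0.3566, R3=0.1823, R4=0.2793, R5=0.2741
dx/dt at T (Σ net stoichiometry × rate): S=-0.8057, R=+0.8187, Y=+0.7080
Largest |dx/dt| is |+0.8187| (R) ≥ 0.05 → not steady.

Steady state at T: no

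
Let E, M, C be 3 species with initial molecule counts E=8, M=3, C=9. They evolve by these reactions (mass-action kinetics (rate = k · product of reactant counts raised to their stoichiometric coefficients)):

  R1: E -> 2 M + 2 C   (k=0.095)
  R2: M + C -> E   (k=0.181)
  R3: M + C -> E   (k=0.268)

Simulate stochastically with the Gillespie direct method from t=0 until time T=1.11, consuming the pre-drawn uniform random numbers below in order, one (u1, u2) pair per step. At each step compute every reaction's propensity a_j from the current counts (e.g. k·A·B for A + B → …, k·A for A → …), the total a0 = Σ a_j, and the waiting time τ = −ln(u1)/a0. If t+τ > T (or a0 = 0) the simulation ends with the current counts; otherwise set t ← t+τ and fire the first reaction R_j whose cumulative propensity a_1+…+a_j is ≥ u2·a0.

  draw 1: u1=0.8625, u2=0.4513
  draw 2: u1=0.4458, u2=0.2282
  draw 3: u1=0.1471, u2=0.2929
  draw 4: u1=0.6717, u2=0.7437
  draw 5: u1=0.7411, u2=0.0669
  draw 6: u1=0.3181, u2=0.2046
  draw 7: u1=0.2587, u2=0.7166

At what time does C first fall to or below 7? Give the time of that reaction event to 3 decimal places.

Threshold first reached at t = 0.112

t=0.000: E=8 M=3 C=9
Draw 1: a1=0.760, a2=4.887, a3=7.236, a0=12.883; τ=−ln(0.8625)/12.883=0.011 → t=0.011; u2·a0=0.4513·12.883=5.814; a1+a2=5.647 < 5.814 ≤ a1+…+a3=12.883 → R3 fires; E=9 M=2 C=8
Draw 2: a1=0.855, a2=2.896, a3=4.288, a0=8.039; τ=−ln(0.4458)/8.039=0.100 → t=0.112; u2·a0=0.2282·8.039=1.834; a1=0.855 < 1.834 ≤ a1+a2=3.751 → R2 fires; E=10 M=1 C=7
Draw 3: a1=0.950, a2=1.267, a3=1.876, a0=4.093; τ=−ln(0.1471)/4.093=0.468 → t=0.580; u2·a0=0.2929·4.093=1.199; a1=0.950 < 1.199 ≤ a1+a2=2.217 → R2 fires; E=11 M=0 C=6
Draw 4: a1=1.045, a2=0.000, a3=0.000, a0=1.045; τ=−ln(0.6717)/1.045=0.381 → t=0.961; u2·a0=0.7437·1.045=0.777 ≤ a1=1.045 → R1 fires; E=10 M=2 C=8
Draw 5: a1=0.950, a2=2.896, a3=4.288, a0=8.134; τ=−ln(0.7411)/8.134=0.037 → t=0.998; u2·a0=0.0669·8.134=0.544 ≤ a1=0.950 → R1 fires; E=9 M=4 C=10
Draw 6: a1=0.855, a2=7.240, a3=10.720, a0=18.815; τ=−ln(0.3181)/18.815=0.061 → t=1.059; u2·a0=0.2046·18.815=3.850; a1=0.855 < 3.850 ≤ a1+a2=8.095 → R2 fires; E=10 M=3 C=9
Draw 7: a1=0.950, a2=4.887, a3=7.236, a0=13.073; τ=−ln(0.2587)/13.073=0.103 → t=1.162 > T=1.11: stop.
C first becomes ≤ 7 when it reaches 7 at the event at t=0.112.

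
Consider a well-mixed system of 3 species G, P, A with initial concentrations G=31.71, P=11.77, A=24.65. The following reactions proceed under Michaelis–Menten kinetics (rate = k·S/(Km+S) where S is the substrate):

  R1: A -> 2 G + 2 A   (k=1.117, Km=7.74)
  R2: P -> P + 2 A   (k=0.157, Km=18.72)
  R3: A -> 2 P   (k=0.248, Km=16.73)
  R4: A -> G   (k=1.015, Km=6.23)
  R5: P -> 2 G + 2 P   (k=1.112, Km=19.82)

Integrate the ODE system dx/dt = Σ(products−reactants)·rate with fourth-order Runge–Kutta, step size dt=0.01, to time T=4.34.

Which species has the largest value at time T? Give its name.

RK4 with dt=0.01: 434 steps to T=4.34. Trajectory (selected grid times):
t=0.00: G=31.71 P=11.77 A=24.65
t=0.48: G=33.32 P=12.11 A=24.66
t=0.96: G=34.93 P=12.46 A=24.66
t=1.45: G=36.58 P=12.82 A=24.67
t=1.93: G=38.21 P=13.17 A=24.68
t=2.41: G=39.85 P=13.53 A=24.69
t=2.89: G=41.49 P=13.89 A=24.71
t=3.38: G=43.17 P=14.26 A=24.72
t=3.86: G=44.83 P=14.62 A=24.73
t=4.34: G=46.49 P=14.99 A=24.75
At T=4.34: G=46.49 P=14.99 A=24.75; the largest is G.

Dominant species at T: G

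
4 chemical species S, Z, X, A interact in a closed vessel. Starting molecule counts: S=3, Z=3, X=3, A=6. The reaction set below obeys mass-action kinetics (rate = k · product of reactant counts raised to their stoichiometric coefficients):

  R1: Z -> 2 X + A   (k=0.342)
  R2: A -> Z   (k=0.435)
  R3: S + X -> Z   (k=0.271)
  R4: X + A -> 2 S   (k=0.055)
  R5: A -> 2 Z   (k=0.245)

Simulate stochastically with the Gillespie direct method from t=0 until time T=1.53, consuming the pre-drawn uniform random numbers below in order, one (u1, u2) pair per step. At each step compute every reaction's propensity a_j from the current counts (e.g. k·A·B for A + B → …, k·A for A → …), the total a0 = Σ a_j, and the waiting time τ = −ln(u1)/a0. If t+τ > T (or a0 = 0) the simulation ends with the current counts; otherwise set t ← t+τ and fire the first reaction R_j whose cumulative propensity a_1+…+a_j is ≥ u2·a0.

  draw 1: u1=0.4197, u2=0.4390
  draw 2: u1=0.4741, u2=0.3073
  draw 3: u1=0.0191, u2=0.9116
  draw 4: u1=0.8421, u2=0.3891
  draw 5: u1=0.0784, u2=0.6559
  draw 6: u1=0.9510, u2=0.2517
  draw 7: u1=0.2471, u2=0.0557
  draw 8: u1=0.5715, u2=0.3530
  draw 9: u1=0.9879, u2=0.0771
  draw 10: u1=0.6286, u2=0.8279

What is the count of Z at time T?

Z at T = 7

t=0.000: S=3 Z=3 X=3 A=6
Draw 1: a1=1.026, a2=2.610, a3=2.439, a4=0.990, a5=1.470, a0=8.535; τ=−ln(0.4197)/8.535=0.102 → t=0.102; u2·a0=0.4390·8.535=3.747; a1+a2=3.636 < 3.747 ≤ a1+…+a3=6.075 → R3 fires; S=2 Z=4 X=2 A=6
Draw 2: a1=1.368, a2=2.610, a3=1.084, a4=0.660, a5=1.470, a0=7.192; τ=−ln(0.4741)/7.192=0.104 → t=0.205; u2·a0=0.3073·7.192=2.210; a1=1.368 < 2.210 ≤ a1+a2=3.978 → R2 fires; S=2 Z=5 X=2 A=5
Draw 3: a1=1.710, a2=2.175, a3=1.084, a4=0.550, a5=1.225, a0=6.744; τ=−ln(0.0191)/6.744=0.587 → t=0.792; u2·a0=0.9116·6.744=6.148; a1+…+a4=5.519 < 6.148 ≤ a1+…+a5=6.744 → R5 fires; S=2 Z=7 X=2 A=4
Draw 4: a1=2.394, a2=1.740, a3=1.084, a4=0.440, a5=0.980, a0=6.638; τ=−ln(0.8421)/6.638=0.026 → t=0.818; u2·a0=0.3891·6.638=2.583; a1=2.394 < 2.583 ≤ a1+a2=4.134 → R2 fires; S=2 Z=8 X=2 A=3
Draw 5: a1=2.736, a2=1.305, a3=1.084, a4=0.330, a5=0.735, a0=6.190; τ=−ln(0.0784)/6.190=0.411 → t=1.230; u2·a0=0.6559·6.190=4.060; a1+a2=4.041 < 4.060 ≤ a1+…+a3=5.125 → R3 fires; S=1 Z=9 X=1 A=3
Draw 6: a1=3.078, a2=1.305, a3=0.271, a4=0.165, a5=0.735, a0=5.554; τ=−ln(0.9510)/5.554=0.009 → t=1.239; u2·a0=0.2517·5.554=1.398 ≤ a1=3.078 → R1 fires; S=1 Z=8 X=3 A=4
Draw 7: a1=2.736, a2=1.740, a3=0.813, a4=0.660, a5=0.980, a0=6.929; τ=−ln(0.2471)/6.929=0.202 → t=1.440; u2·a0=0.0557·6.929=0.386 ≤ a1=2.736 → R1 fires; S=1 Z=7 X=5 A=5
Draw 8: a1=2.394, a2=2.175, a3=1.355, a4=1.375, a5=1.225, a0=8.524; τ=−ln(0.5715)/8.524=0.066 → t=1.506; u2·a0=0.3530·8.524=3.009; a1=2.394 < 3.009 ≤ a1+a2=4.569 → R2 fires; S=1 Z=8 X=5 A=4
Draw 9: a1=2.736, a2=1.740, a3=1.355, a4=1.100, a5=0.980, a0=7.911; τ=−ln(0.9879)/7.911=0.002 → t=1.508; u2·a0=0.0771·7.911=0.610 ≤ a1=2.736 → R1 fires; S=1 Z=7 X=7 A=5
Draw 10: a1=2.394, a2=2.175, a3=1.897, a4=1.925, a5=1.225, a0=9.616; τ=−ln(0.6286)/9.616=0.048 → t=1.556 > T=1.53: stop.
Read off Z at T=1.53: 7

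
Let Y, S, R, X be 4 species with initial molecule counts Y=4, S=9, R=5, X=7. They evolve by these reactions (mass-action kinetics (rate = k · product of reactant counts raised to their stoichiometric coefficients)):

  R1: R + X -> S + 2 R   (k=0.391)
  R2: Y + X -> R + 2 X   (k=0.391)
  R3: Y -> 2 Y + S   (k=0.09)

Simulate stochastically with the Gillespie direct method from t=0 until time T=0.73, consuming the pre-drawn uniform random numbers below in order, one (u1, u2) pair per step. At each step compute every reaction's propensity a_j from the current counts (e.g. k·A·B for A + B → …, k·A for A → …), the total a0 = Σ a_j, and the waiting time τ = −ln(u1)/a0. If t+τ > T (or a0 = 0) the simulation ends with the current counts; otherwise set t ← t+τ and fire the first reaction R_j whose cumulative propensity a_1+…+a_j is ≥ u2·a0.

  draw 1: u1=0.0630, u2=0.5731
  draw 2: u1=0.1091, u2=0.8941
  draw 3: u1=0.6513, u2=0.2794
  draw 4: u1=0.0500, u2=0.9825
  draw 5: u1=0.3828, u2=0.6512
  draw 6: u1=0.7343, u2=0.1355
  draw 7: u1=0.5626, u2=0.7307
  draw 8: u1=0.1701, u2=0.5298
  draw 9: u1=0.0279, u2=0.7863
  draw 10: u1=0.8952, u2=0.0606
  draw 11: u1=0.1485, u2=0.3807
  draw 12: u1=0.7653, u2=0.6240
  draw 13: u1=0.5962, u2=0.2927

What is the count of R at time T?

t=0.000: Y=4 S=9 R=5 X=7
Draw 1: a1=13.685, a2=10.948, a3=0.360, a0=24.993; τ=−ln(0.0630)/24.993=0.111 → t=0.111; u2·a0=0.5731·24.993=14.323; a1=13.685 < 14.323 ≤ a1+a2=24.633 → R2 fires; Y=3 S=9 R=6 X=8
Draw 2: a1=18.768, a2=9.384, a3=0.270, a0=28.422; τ=−ln(0.1091)/28.422=0.078 → t=0.189; u2·a0=0.8941·28.422=25.412; a1=18.768 < 25.412 ≤ a1+a2=28.152 → R2 fires; Y=2 S=9 R=7 X=9
Draw 3: a1=24.633, a2=7.038, a3=0.180, a0=31.851; τ=−ln(0.6513)/31.851=0.013 → t=0.202; u2·a0=0.2794·31.851=8.899 ≤ a1=24.633 → R1 fires; Y=2 S=10 R=8 X=8
Draw 4: a1=25.024, a2=6.256, a3=0.180, a0=31.460; τ=−ln(0.0500)/31.460=0.095 → t=0.297; u2·a0=0.9825·31.460=30.909; a1=25.024 < 30.909 ≤ a1+a2=31.280 → R2 fires; Y=1 S=10 R=9 X=9
Draw 5: a1=31.671, a2=3.519, a3=0.090, a0=35.280; τ=−ln(0.3828)/35.280=0.027 → t=0.324; u2·a0=0.6512·35.280=22.974 ≤ a1=31.671 → R1 fires; Y=1 S=11 R=10 X=8
Draw 6: a1=31.280, a2=3.128, a3=0.090, a0=34.498; τ=−ln(0.7343)/34.498=0.009 → t=0.333; u2·a0=0.1355·34.498=4.674 ≤ a1=31.280 → R1 fires; Y=1 S=12 R=11 X=7
Draw 7: a1=30.107, a2=2.737, a3=0.090, a0=32.934; τ=−ln(0.5626)/32.934=0.017 → t=0.351; u2·a0=0.7307·32.934=24.065 ≤ a1=30.107 → R1 fires; Y=1 S=13 R=12 X=6
Draw 8: a1=28.152, a2=2.346, a3=0.090, a0=30.588; τ=−ln(0.1701)/30.588=0.058 → t=0.409; u2·a0=0.5298·30.588=16.206 ≤ a1=28.152 → R1 fires; Y=1 S=14 R=13 X=5
Draw 9: a1=25.415, a2=1.955, a3=0.090, a0=27.460; τ=−ln(0.0279)/27.460=0.130 → t=0.539; u2·a0=0.7863·27.460=21.592 ≤ a1=25.415 → R1 fires; Y=1 S=15 R=14 X=4
Draw 10: a1=21.896, a2=1.564, a3=0.090, a0=23.550; τ=−ln(0.8952)/23.550=0.005 → t=0.544; u2·a0=0.0606·23.550=1.427 ≤ a1=21.896 → R1 fires; Y=1 S=16 R=15 X=3
Draw 11: a1=17.595, a2=1.173, a3=0.090, a0=18.858; τ=−ln(0.1485)/18.858=0.101 → t=0.645; u2·a0=0.3807·18.858=7.179 ≤ a1=17.595 → R1 fires; Y=1 S=17 R=16 X=2
Draw 12: a1=12.512, a2=0.782, a3=0.090, a0=13.384; τ=−ln(0.7653)/13.384=0.020 → t=0.665; u2·a0=0.6240·13.384=8.352 ≤ a1=12.512 → R1 fires; Y=1 S=18 R=17 X=1
Draw 13: a1=6.647, a2=0.391, a3=0.090, a0=7.128; τ=−ln(0.5962)/7.128=0.073 → t=0.738 > T=0.73: stop.
Read off R at T=0.73: 17

R at T = 17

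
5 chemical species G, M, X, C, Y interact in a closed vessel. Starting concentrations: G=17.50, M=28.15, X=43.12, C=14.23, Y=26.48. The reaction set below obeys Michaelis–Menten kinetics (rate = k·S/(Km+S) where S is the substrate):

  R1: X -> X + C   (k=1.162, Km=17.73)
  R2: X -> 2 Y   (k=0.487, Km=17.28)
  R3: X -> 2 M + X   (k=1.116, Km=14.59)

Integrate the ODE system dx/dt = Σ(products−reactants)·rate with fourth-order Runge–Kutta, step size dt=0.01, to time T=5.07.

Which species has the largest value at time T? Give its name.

Dominant species at T: X

RK4 with dt=0.01: 507 steps to T=5.07. Trajectory (selected grid times):
t=0.00: G=17.50 M=28.15 X=43.12 C=14.23 Y=26.48
t=0.56: G=17.50 M=29.08 X=42.93 C=14.69 Y=26.87
t=1.13: G=17.50 M=30.03 X=42.73 C=15.16 Y=27.26
t=1.69: G=17.50 M=30.96 X=42.53 C=15.62 Y=27.65
t=2.25: G=17.50 M=31.89 X=42.34 C=16.08 Y=28.04
t=2.82: G=17.50 M=32.84 X=42.14 C=16.54 Y=28.43
t=3.38: G=17.50 M=33.77 X=41.95 C=17.00 Y=28.82
t=3.94: G=17.50 M=34.69 X=41.76 C=17.46 Y=29.21
t=4.51: G=17.50 M=35.64 X=41.56 C=17.92 Y=29.60
t=5.07: G=17.50 M=36.56 X=41.37 C=18.38 Y=29.98
At T=5.07: G=17.50 M=36.56 X=41.37 C=18.38 Y=29.98; the largest is X.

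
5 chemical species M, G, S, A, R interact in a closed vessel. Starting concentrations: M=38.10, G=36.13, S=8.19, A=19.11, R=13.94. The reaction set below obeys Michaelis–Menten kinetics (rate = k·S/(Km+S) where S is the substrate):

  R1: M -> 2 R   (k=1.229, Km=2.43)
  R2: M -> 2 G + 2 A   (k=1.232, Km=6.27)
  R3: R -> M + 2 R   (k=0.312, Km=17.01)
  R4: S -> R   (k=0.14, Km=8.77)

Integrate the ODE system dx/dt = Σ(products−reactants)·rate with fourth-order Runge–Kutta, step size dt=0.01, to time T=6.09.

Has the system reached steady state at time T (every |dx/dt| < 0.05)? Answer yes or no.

Steady state at T: no

RK4 with dt=0.01: 609 steps to T=6.09. Trajectory (selected grid times):
t=0.00: M=38.10 G=36.13 S=8.19 A=19.11 R=13.94
t=0.68: M=36.70 G=37.56 S=8.14 A=20.54 R=15.65
t=1.35: M=35.33 G=38.97 S=8.10 A=21.95 R=17.34
t=2.03: M=33.94 G=40.39 S=8.05 A=23.37 R=19.06
t=2.71: M=32.58 G=41.80 S=8.01 A=24.78 R=20.78
t=3.38: M=31.24 G=43.18 S=7.96 A=26.16 R=22.47
t=4.06: M=29.89 G=44.57 S=7.92 A=27.55 R=24.19
t=4.74: M=28.56 G=45.95 S=7.87 A=28.93 R=25.90
t=5.41: M=27.25 G=47.30 S=7.83 A=30.28 R=27.59
t=6.09: M=25.94 G=48.65 S=7.78 A=31.63 R=29.30
Rates at T: R1=1.1237, R2=0.9922, R3=0.1974, R4=0.0658
dx/dt at T (Σ net stoichiometry × rate): M=-1.9185, G=+1.9844, S=-0.0658, A=+1.9844, R=+2.5107
Largest |dx/dt| is |+2.5107| (R) ≥ 0.05 → not steady.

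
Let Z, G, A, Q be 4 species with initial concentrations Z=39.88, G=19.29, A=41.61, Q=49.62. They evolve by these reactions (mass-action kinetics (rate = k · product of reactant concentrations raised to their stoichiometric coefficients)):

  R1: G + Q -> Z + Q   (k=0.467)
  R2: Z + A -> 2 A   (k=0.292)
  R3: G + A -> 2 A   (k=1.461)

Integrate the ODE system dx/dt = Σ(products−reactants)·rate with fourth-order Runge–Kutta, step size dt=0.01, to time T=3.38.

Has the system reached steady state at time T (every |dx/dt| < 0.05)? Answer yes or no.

RK4 with dt=0.01: 338 steps to T=3.38. Trajectory (selected grid times):
t=0.00: Z=39.88 G=19.29 A=41.61 Q=49.62
t=0.38: Z=0.00 G=0.00 A=100.78 Q=49.62
t=0.75: Z=0.00 G=0.00 A=100.78 Q=49.62
t=1.13: Z=0.00 G=0.00 A=100.78 Q=49.62
t=1.50: Z=0.00 G=0.00 A=100.78 Q=49.62
t=1.88: Z=0.00 G=0.00 A=100.78 Q=49.62
t=2.25: Z=0.00 G=0.00 A=100.78 Q=49.62
t=2.63: Z=0.00 G=0.00 A=100.78 Q=49.62
t=3.00: Z=0.00 G=0.00 A=100.78 Q=49.62
t=3.38: Z=0.00 G=0.00 A=100.78 Q=49.62
Rates at T: R1=0.0000, R2=0.0000, R3=0.0000
dx/dt at T (Σ net stoichiometry × rate): Z=-0.0000, G=-0.0000, A=+0.0000, Q=+0.0000
Largest |dx/dt| is |-0.0000| (Z) < 0.05 → steady.

Steady state at T: yes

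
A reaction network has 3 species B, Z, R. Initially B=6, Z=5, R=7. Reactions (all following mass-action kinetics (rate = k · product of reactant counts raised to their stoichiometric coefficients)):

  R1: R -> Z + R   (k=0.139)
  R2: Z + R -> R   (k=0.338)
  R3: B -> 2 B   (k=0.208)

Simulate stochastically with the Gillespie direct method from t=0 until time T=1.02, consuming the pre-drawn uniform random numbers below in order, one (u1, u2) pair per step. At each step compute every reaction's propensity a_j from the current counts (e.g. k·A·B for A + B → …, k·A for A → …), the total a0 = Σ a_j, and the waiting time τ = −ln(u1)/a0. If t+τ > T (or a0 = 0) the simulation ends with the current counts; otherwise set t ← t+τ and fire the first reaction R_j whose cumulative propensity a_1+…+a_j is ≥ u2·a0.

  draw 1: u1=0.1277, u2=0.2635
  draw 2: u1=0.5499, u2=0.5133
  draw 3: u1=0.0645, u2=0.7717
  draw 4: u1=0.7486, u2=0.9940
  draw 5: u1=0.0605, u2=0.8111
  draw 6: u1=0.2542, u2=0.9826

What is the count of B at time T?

B at T = 8

t=0.000: B=6 Z=5 R=7
Draw 1: a1=0.973, a2=11.830, a3=1.248, a0=14.051; τ=−ln(0.1277)/14.051=0.146 → t=0.146; u2·a0=0.2635·14.051=3.702; a1=0.973 < 3.702 ≤ a1+a2=12.803 → R2 fires; B=6 Z=4 R=7
Draw 2: a1=0.973, a2=9.464, a3=1.248, a0=11.685; τ=−ln(0.5499)/11.685=0.051 → t=0.198; u2·a0=0.5133·11.685=5.998; a1=0.973 < 5.998 ≤ a1+a2=10.437 → R2 fires; B=6 Z=3 R=7
Draw 3: a1=0.973, a2=7.098, a3=1.248, a0=9.319; τ=−ln(0.0645)/9.319=0.294 → t=0.492; u2·a0=0.7717·9.319=7.191; a1=0.973 < 7.191 ≤ a1+a2=8.071 → R2 fires; B=6 Z=2 R=7
Draw 4: a1=0.973, a2=4.732, a3=1.248, a0=6.953; τ=−ln(0.7486)/6.953=0.042 → t=0.533; u2·a0=0.9940·6.953=6.911; a1+a2=5.705 < 6.911 ≤ a1+…+a3=6.953 → R3 fires; B=7 Z=2 R=7
Draw 5: a1=0.973, a2=4.732, a3=1.456, a0=7.161; τ=−ln(0.0605)/7.161=0.392 → t=0.925; u2·a0=0.8111·7.161=5.808; a1+a2=5.705 < 5.808 ≤ a1+…+a3=7.161 → R3 fires; B=8 Z=2 R=7
Draw 6: a1=0.973, a2=4.732, a3=1.664, a0=7.369; τ=−ln(0.2542)/7.369=0.186 → t=1.111 > T=1.02: stop.
Read off B at T=1.02: 8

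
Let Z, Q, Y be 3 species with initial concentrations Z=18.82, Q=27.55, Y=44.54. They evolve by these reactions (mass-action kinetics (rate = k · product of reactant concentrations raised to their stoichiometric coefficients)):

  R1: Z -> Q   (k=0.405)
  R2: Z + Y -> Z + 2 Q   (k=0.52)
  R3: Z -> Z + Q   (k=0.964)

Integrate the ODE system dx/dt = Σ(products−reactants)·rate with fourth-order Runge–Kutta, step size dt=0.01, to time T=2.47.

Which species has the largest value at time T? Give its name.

Dominant species at T: Q

RK4 with dt=0.01: 247 steps to T=2.47. Trajectory (selected grid times):
t=0.00: Z=18.82 Q=27.55 Y=44.54
t=0.27: Z=16.87 Q=115.93 Y=3.65
t=0.55: Z=15.06 Q=128.62 Y=0.36
t=0.82: Z=13.50 Q=134.51 Y=0.05
t=1.10: Z=12.05 Q=139.48 Y=0.01
t=1.37: Z=10.81 Q=143.72 Y=0.00
t=1.65: Z=9.65 Q=147.64 Y=0.00
t=1.92: Z=8.65 Q=151.01 Y=0.00
t=2.20: Z=7.72 Q=154.15 Y=0.00
t=2.47: Z=6.92 Q=156.85 Y=0.00
At T=2.47: Z=6.92 Q=156.85 Y=0.00; the largest is Q.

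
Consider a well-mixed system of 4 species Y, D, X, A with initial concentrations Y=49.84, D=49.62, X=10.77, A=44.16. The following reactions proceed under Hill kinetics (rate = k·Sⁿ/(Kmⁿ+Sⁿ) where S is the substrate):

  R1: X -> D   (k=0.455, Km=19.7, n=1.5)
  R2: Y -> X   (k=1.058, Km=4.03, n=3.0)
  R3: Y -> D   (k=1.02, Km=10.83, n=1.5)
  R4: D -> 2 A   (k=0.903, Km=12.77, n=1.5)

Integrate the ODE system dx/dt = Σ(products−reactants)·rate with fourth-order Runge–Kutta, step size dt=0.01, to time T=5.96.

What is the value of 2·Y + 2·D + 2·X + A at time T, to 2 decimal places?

Check how each reaction changes W = 2·Y + 2·D + 2·X + A (weight of products minus weight of reactants):
R1: X -> D: (2·1) − (2·1) = 2 − 2 = 0
R2: Y -> X: (2·1) − (2·1) = 2 − 2 = 0
R3: Y -> D: (2·1) − (2·1) = 2 − 2 = 0
R4: D -> 2 A: (1·2) − (2·1) = 2 − 2 = 0
Every reaction leaves W unchanged, so W is conserved and no simulation is needed: W(T) = W(0) = 2·49.84 + 2·49.62 + 2·10.77 + 44.16 = 264.62

Value at T = 264.62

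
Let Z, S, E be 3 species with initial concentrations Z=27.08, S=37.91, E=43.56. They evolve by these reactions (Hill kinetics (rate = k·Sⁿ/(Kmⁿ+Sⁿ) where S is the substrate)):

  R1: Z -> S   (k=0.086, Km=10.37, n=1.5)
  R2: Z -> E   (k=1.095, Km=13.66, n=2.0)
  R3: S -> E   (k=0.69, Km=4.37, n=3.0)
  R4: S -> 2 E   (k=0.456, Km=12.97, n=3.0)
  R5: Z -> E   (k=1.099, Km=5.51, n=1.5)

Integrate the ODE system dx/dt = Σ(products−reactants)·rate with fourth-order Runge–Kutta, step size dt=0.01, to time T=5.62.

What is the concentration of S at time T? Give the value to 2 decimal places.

RK4 with dt=0.01: 562 steps to T=5.62. Trajectory (selected grid times):
t=0.00: Z=27.08 S=37.91 E=43.56
t=0.62: Z=25.88 S=37.25 E=45.69
t=1.25: Z=24.67 S=36.59 E=47.84
t=1.87: Z=23.50 S=35.93 E=49.93
t=2.50: Z=22.33 S=35.27 E=52.04
t=3.12: Z=21.20 S=34.61 E=54.10
t=3.75: Z=20.07 S=33.94 E=56.16
t=4.37: Z=18.99 S=33.29 E=58.17
t=5.00: Z=17.91 S=32.62 E=60.19
t=5.62: Z=16.87 S=31.97 E=62.15
Read off S at T=5.62: 31.97

S at T = 31.97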